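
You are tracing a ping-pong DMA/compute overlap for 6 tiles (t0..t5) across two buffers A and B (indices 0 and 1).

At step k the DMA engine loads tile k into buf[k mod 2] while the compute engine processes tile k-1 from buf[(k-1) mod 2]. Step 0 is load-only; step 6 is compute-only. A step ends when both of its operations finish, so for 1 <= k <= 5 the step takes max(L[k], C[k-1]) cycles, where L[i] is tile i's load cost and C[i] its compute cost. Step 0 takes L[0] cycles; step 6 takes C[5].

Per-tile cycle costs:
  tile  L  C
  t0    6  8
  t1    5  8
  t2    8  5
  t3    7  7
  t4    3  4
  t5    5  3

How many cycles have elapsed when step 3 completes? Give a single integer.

  0. 6=6c; end=6; A:t0 B:-
  1. max(5,8)=8c; end=14; A:t0 B:t1
  2. max(8,8)=8c; end=22; A:t2 B:t1
  3. max(7,5)=7c; end=29; A:t2 B:t3
  4. max(3,7)=7c; end=36; A:t4 B:t3
  5. max(5,4)=5c; end=41; A:t4 B:t5
  6. 3=3c; end=44; A:t4 B:t5

end_cycle[3] = 29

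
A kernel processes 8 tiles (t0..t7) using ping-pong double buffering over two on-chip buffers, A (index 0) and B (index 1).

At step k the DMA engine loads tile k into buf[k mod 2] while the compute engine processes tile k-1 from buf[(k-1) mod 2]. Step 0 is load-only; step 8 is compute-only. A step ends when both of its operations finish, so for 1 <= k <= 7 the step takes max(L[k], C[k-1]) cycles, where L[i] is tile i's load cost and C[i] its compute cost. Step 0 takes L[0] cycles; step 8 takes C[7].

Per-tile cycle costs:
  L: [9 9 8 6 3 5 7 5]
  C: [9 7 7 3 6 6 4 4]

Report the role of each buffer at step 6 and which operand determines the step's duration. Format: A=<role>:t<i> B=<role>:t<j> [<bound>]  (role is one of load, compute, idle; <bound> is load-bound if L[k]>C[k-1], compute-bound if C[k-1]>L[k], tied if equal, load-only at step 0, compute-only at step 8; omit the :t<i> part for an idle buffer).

step 6: A=load:t6 B=compute:t5 [load-bound]

[0] DMA t0→A (9c) ∥ CU idle ⇒ 9c, clock 9
[1] DMA t1→B (9c) ∥ CU A:t0 (9c) ⇒ 9c, clock 18
[2] DMA t2→A (8c) ∥ CU B:t1 (7c) ⇒ 8c, clock 26
[3] DMA t3→B (6c) ∥ CU A:t2 (7c) ⇒ 7c, clock 33
[4] DMA t4→A (3c) ∥ CU B:t3 (3c) ⇒ 3c, clock 36
[5] DMA t5→B (5c) ∥ CU A:t4 (6c) ⇒ 6c, clock 42
[6] DMA t6→A (7c) ∥ CU B:t5 (6c) ⇒ 7c, clock 49
[7] DMA t7→B (5c) ∥ CU A:t6 (4c) ⇒ 5c, clock 54
[8] DMA idle ∥ CU B:t7 (4c) ⇒ 4c, clock 58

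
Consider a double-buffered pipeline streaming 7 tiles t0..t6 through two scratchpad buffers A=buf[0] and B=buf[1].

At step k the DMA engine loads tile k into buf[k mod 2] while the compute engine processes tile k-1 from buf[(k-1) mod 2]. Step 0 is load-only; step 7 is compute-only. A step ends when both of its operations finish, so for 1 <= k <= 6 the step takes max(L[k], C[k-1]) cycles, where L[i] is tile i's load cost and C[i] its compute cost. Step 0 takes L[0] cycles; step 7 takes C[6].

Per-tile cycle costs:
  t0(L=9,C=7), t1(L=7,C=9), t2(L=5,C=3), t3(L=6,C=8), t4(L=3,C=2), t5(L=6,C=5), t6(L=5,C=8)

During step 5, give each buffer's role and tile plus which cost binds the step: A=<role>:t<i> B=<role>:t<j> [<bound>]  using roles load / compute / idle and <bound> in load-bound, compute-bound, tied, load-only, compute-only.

step 5: A=compute:t4 B=load:t5 [load-bound]

k=0 load=t0/9c comp=- wait=9 total=9
k=1 load=t1/7c comp=t0/7c wait=7 total=16
k=2 load=t2/5c comp=t1/9c wait=9 total=25
k=3 load=t3/6c comp=t2/3c wait=6 total=31
k=4 load=t4/3c comp=t3/8c wait=8 total=39
k=5 load=t5/6c comp=t4/2c wait=6 total=45
k=6 load=t6/5c comp=t5/5c wait=5 total=50
k=7 load=- comp=t6/8c wait=8 total=58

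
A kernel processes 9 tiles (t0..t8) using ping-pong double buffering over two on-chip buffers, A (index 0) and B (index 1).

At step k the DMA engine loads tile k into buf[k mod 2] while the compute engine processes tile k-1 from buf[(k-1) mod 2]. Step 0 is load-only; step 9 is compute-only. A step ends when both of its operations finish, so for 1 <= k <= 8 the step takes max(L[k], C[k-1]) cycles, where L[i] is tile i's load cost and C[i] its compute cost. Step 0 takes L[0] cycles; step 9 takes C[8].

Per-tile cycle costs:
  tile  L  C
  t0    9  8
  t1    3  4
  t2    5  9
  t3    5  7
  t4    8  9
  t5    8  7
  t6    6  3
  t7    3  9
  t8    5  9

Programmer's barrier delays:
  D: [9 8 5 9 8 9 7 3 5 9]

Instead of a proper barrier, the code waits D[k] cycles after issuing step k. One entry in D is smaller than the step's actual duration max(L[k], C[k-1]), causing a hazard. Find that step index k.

hazard at step 8

k=0 barrier L[0]=9→9c, D[0]=9 ok
k=1 barrier max(L[1]=3,C[0]=8)→8c, D[1]=8 ok
k=2 barrier max(L[2]=5,C[1]=4)→5c, D[2]=5 ok
k=3 barrier max(L[3]=5,C[2]=9)→9c, D[3]=9 ok
k=4 barrier max(L[4]=8,C[3]=7)→8c, D[4]=8 ok
k=5 barrier max(L[5]=8,C[4]=9)→9c, D[5]=9 ok
k=6 barrier max(L[6]=6,C[5]=7)→7c, D[6]=7 ok
k=7 barrier max(L[7]=3,C[6]=3)→3c, D[7]=3 ok
k=8 barrier max(L[8]=5,C[7]=9)→9c, D[8]=5 SHORT
k=9 barrier C[8]=9→9c, D[9]=9 ok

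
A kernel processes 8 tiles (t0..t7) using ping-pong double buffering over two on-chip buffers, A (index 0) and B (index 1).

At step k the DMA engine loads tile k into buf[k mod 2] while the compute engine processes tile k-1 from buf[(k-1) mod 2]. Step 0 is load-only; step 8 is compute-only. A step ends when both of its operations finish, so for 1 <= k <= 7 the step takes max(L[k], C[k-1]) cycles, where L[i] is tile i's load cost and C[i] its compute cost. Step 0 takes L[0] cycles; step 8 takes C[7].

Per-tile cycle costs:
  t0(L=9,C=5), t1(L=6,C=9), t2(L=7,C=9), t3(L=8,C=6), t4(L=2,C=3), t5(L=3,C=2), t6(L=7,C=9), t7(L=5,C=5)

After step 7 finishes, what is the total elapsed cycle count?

k=0 load=t0/9c comp=- wait=9 total=9
k=1 load=t1/6c comp=t0/5c wait=6 total=15
k=2 load=t2/7c comp=t1/9c wait=9 total=24
k=3 load=t3/8c comp=t2/9c wait=9 total=33
k=4 load=t4/2c comp=t3/6c wait=6 total=39
k=5 load=t5/3c comp=t4/3c wait=3 total=42
k=6 load=t6/7c comp=t5/2c wait=7 total=49
k=7 load=t7/5c comp=t6/9c wait=9 total=58
k=8 load=- comp=t7/5c wait=5 total=63

end_cycle[7] = 58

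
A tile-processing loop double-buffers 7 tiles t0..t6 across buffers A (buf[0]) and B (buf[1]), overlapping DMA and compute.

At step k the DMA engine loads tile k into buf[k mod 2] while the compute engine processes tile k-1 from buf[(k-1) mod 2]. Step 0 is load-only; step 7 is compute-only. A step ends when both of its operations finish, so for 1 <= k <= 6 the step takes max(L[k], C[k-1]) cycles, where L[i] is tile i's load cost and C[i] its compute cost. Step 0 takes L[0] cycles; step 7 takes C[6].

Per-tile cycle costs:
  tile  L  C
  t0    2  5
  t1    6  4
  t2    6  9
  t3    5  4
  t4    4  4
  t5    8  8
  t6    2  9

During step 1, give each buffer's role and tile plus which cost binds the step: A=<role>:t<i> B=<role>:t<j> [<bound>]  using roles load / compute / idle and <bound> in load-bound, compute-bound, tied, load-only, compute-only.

step 1: A=compute:t0 B=load:t1 [load-bound]

k=0 load=t0/2c comp=- wait=2 total=2
k=1 load=t1/6c comp=t0/5c wait=6 total=8
k=2 load=t2/6c comp=t1/4c wait=6 total=14
k=3 load=t3/5c comp=t2/9c wait=9 total=23
k=4 load=t4/4c comp=t3/4c wait=4 total=27
k=5 load=t5/8c comp=t4/4c wait=8 total=35
k=6 load=t6/2c comp=t5/8c wait=8 total=43
k=7 load=- comp=t6/9c wait=9 total=52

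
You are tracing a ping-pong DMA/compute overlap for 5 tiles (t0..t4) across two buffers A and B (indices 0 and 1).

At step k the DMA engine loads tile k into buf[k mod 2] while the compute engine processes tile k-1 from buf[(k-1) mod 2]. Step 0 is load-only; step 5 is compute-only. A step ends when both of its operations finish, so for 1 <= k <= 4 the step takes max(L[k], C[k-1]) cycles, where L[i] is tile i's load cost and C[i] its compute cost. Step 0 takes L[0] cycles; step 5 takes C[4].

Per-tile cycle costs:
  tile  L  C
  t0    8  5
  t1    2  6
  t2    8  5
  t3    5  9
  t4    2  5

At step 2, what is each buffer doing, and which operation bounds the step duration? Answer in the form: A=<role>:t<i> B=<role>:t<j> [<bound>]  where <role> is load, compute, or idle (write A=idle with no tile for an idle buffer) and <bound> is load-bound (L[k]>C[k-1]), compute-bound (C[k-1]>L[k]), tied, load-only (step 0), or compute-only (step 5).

step 2: A=load:t2 B=compute:t1 [load-bound]

k=0 load=t0/8c comp=- wait=8 total=8
k=1 load=t1/2c comp=t0/5c wait=5 total=13
k=2 load=t2/8c comp=t1/6c wait=8 total=21
k=3 load=t3/5c comp=t2/5c wait=5 total=26
k=4 load=t4/2c comp=t3/9c wait=9 total=35
k=5 load=- comp=t4/5c wait=5 total=40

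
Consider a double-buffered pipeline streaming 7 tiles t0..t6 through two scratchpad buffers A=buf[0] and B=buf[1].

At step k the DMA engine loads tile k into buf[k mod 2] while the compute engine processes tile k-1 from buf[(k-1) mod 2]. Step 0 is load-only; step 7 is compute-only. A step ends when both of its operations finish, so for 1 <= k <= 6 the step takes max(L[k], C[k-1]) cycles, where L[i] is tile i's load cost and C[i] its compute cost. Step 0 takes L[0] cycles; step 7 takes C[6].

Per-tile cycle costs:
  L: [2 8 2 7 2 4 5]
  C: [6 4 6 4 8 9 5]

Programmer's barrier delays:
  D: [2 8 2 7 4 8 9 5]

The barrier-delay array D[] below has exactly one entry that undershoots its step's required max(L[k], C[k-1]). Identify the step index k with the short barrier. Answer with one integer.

hazard at step 2

[0] required=L[0]=2=2 vs D=2 ok
[1] required=max(L[1]=8,C[0]=6)=8 vs D=8 ok
[2] required=max(L[2]=2,C[1]=4)=4 vs D=2 SHORT
[3] required=max(L[3]=7,C[2]=6)=7 vs D=7 ok
[4] required=max(L[4]=2,C[3]=4)=4 vs D=4 ok
[5] required=max(L[5]=4,C[4]=8)=8 vs D=8 ok
[6] required=max(L[6]=5,C[5]=9)=9 vs D=9 ok
[7] required=C[6]=5=5 vs D=5 ok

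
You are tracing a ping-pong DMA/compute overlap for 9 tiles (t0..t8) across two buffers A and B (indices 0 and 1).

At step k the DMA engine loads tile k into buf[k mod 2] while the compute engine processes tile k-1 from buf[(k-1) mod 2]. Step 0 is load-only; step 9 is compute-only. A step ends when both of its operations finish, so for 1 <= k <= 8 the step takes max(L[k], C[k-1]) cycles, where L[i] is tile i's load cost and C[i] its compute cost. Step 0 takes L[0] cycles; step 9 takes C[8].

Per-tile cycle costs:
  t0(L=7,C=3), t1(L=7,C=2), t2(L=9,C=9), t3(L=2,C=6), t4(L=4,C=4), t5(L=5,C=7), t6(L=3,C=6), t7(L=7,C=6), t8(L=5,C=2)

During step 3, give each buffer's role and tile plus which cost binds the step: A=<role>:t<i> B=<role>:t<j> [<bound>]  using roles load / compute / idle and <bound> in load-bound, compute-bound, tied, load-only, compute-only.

step 3: A=compute:t2 B=load:t3 [compute-bound]

  0. 7=7c; end=7; A:t0 B:-
  1. max(7,3)=7c; end=14; A:t0 B:t1
  2. max(9,2)=9c; end=23; A:t2 B:t1
  3. max(2,9)=9c; end=32; A:t2 B:t3
  4. max(4,6)=6c; end=38; A:t4 B:t3
  5. max(5,4)=5c; end=43; A:t4 B:t5
  6. max(3,7)=7c; end=50; A:t6 B:t5
  7. max(7,6)=7c; end=57; A:t6 B:t7
  8. max(5,6)=6c; end=63; A:t8 B:t7
  9. 2=2c; end=65; A:t8 B:t7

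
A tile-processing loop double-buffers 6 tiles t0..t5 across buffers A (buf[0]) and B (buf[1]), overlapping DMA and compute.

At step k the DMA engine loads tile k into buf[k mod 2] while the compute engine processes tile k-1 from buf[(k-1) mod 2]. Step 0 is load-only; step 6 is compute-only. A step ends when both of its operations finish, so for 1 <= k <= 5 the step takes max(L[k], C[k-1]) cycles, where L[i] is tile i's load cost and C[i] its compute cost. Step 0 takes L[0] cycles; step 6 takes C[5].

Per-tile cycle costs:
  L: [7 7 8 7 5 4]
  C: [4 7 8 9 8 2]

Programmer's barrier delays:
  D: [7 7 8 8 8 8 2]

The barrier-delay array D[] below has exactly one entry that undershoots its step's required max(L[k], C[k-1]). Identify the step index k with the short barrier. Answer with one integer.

[0] required=L[0]=7=7 vs D=7 ok
[1] required=max(L[1]=7,C[0]=4)=7 vs D=7 ok
[2] required=max(L[2]=8,C[1]=7)=8 vs D=8 ok
[3] required=max(L[3]=7,C[2]=8)=8 vs D=8 ok
[4] required=max(L[4]=5,C[3]=9)=9 vs D=8 SHORT
[5] required=max(L[5]=4,C[4]=8)=8 vs D=8 ok
[6] required=C[5]=2=2 vs D=2 ok

hazard at step 4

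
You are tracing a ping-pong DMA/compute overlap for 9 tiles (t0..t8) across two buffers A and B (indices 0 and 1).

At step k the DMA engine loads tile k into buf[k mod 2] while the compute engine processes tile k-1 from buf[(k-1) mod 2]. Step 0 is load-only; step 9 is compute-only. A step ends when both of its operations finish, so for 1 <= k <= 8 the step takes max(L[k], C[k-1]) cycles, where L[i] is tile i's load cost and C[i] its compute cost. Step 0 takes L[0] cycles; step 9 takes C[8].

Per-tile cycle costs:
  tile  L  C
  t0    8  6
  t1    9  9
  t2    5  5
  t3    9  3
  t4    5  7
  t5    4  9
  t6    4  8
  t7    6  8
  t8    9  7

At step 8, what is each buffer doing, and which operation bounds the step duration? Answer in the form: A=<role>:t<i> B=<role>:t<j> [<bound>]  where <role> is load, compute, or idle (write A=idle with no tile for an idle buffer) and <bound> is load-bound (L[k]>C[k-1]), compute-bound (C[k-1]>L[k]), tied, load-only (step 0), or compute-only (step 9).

step 8: A=load:t8 B=compute:t7 [load-bound]

k=0 load=t0/8c comp=- wait=8 total=8
k=1 load=t1/9c comp=t0/6c wait=9 total=17
k=2 load=t2/5c comp=t1/9c wait=9 total=26
k=3 load=t3/9c comp=t2/5c wait=9 total=35
k=4 load=t4/5c comp=t3/3c wait=5 total=40
k=5 load=t5/4c comp=t4/7c wait=7 total=47
k=6 load=t6/4c comp=t5/9c wait=9 total=56
k=7 load=t7/6c comp=t6/8c wait=8 total=64
k=8 load=t8/9c comp=t7/8c wait=9 total=73
k=9 load=- comp=t8/7c wait=7 total=80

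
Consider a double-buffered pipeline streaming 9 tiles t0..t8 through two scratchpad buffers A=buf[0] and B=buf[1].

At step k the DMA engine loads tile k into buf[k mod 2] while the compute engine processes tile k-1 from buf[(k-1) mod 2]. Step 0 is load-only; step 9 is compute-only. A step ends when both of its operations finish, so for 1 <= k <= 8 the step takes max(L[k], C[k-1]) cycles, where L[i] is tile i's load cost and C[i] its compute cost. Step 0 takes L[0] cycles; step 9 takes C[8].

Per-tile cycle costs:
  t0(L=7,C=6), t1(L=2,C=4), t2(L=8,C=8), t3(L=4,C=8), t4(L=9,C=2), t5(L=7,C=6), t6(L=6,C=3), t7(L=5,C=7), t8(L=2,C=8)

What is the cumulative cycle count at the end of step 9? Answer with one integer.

  0. 7=7c; end=7; A:t0 B:-
  1. max(2,6)=6c; end=13; A:t0 B:t1
  2. max(8,4)=8c; end=21; A:t2 B:t1
  3. max(4,8)=8c; end=29; A:t2 B:t3
  4. max(9,8)=9c; end=38; A:t4 B:t3
  5. max(7,2)=7c; end=45; A:t4 B:t5
  6. max(6,6)=6c; end=51; A:t6 B:t5
  7. max(5,3)=5c; end=56; A:t6 B:t7
  8. max(2,7)=7c; end=63; A:t8 B:t7
  9. 8=8c; end=71; A:t8 B:t7

end_cycle[9] = 71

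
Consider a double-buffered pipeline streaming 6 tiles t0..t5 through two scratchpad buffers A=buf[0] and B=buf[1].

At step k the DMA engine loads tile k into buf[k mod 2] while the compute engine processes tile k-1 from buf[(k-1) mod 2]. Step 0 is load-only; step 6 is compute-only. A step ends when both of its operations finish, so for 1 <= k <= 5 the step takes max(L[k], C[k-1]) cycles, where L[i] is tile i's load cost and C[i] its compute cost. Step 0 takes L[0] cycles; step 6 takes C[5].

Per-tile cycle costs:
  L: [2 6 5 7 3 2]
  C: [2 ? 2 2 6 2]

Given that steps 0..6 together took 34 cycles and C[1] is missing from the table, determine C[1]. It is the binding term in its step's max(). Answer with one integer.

step 0 → dur = L[0]=2 = 2
step 1 → dur = max(L[1]=6, C[0]=2) = 6
step 2 → dur = max(L[2]=5, C[1]=?) = C[1]  (unknown; binding)
step 3 → dur = max(L[3]=7, C[2]=2) = 7
step 4 → dur = max(L[4]=3, C[3]=2) = 3
step 5 → dur = max(L[5]=2, C[4]=6) = 6
step 6 → dur = C[5]=2 = 2
sum of known step durations = 26
dur[2] = total - known = 34 - 26 = 8
C[1] is the binding max in step 2, so C[1] = dur[2] = 8

C[1] = 8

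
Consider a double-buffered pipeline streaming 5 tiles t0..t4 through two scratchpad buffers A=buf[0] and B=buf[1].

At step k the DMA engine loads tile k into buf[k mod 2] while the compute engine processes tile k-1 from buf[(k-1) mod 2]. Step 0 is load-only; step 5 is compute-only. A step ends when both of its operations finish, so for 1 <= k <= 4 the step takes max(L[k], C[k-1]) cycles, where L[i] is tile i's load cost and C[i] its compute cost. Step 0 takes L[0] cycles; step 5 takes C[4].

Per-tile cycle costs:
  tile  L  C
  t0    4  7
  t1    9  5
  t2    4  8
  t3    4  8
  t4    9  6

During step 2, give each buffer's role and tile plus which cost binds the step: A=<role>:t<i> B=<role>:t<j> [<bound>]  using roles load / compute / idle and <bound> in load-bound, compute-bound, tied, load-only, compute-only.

k=0 load=t0/4c comp=- wait=4 total=4
k=1 load=t1/9c comp=t0/7c wait=9 total=13
k=2 load=t2/4c comp=t1/5c wait=5 total=18
k=3 load=t3/4c comp=t2/8c wait=8 total=26
k=4 load=t4/9c comp=t3/8c wait=9 total=35
k=5 load=- comp=t4/6c wait=6 total=41

step 2: A=load:t2 B=compute:t1 [compute-bound]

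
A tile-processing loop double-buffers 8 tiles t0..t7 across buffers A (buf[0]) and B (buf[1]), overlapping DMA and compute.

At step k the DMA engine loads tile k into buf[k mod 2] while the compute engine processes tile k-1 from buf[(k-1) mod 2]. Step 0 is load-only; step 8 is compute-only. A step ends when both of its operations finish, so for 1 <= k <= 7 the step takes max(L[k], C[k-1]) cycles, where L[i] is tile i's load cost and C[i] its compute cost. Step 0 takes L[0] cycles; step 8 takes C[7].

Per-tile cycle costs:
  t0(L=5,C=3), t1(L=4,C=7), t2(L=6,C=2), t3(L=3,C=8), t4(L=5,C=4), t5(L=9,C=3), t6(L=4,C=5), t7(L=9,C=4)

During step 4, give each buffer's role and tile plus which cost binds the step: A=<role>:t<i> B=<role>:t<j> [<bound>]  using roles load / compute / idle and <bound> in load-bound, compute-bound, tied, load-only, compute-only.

step 0: L[0]=5 → dur=5, Σ=5 | A=load:t0 B=idle [load-only]
step 1: L[1]=4 C[0]=3 → dur=4, Σ=9 | A=compute:t0 B=load:t1 [load-bound]
step 2: L[2]=6 C[1]=7 → dur=7, Σ=16 | A=load:t2 B=compute:t1 [compute-bound]
step 3: L[3]=3 C[2]=2 → dur=3, Σ=19 | A=compute:t2 B=load:t3 [load-bound]
step 4: L[4]=5 C[3]=8 → dur=8, Σ=27 | A=load:t4 B=compute:t3 [compute-bound]
step 5: L[5]=9 C[4]=4 → dur=9, Σ=36 | A=compute:t4 B=load:t5 [load-bound]
step 6: L[6]=4 C[5]=3 → dur=4, Σ=40 | A=load:t6 B=compute:t5 [load-bound]
step 7: L[7]=9 C[6]=5 → dur=9, Σ=49 | A=compute:t6 B=load:t7 [load-bound]
step 8: C[7]=4 → dur=4, Σ=53 | A=idle B=compute:t7 [compute-only]

step 4: A=load:t4 B=compute:t3 [compute-bound]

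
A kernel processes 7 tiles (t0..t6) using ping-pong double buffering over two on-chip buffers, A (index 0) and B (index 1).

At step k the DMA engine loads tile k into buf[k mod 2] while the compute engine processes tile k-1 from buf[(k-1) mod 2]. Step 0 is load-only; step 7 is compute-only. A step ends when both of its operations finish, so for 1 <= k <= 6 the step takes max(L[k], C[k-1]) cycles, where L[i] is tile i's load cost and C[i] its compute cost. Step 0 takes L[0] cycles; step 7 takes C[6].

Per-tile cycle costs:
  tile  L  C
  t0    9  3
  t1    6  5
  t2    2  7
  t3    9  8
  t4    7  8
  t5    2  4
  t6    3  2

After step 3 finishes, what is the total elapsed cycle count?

[0] DMA t0→A (9c) ∥ CU idle ⇒ 9c, clock 9
[1] DMA t1→B (6c) ∥ CU A:t0 (3c) ⇒ 6c, clock 15
[2] DMA t2→A (2c) ∥ CU B:t1 (5c) ⇒ 5c, clock 20
[3] DMA t3→B (9c) ∥ CU A:t2 (7c) ⇒ 9c, clock 29
[4] DMA t4→A (7c) ∥ CU B:t3 (8c) ⇒ 8c, clock 37
[5] DMA t5→B (2c) ∥ CU A:t4 (8c) ⇒ 8c, clock 45
[6] DMA t6→A (3c) ∥ CU B:t5 (4c) ⇒ 4c, clock 49
[7] DMA idle ∥ CU A:t6 (2c) ⇒ 2c, clock 51

end_cycle[3] = 29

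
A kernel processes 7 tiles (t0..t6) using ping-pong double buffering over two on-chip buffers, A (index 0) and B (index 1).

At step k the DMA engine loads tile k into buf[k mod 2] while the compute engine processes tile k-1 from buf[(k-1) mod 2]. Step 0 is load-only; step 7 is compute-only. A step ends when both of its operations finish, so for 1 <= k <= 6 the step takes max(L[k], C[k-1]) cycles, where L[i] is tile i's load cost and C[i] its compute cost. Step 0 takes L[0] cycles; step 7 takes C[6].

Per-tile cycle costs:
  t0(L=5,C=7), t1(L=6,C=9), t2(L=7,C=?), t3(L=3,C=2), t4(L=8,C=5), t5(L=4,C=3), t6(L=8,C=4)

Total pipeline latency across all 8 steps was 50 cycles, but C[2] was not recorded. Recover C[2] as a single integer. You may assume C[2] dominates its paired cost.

C[2] = 4

step 0 = dur = L[0]=5 = 5
step 1 = dur = max(L[1]=6, C[0]=7) = 7
step 2 = dur = max(L[2]=7, C[1]=9) = 9
step 3 = dur = max(L[3]=3, C[2]=?) = C[2]  (unknown; binding)
step 4 = dur = max(L[4]=8, C[3]=2) = 8
step 5 = dur = max(L[5]=4, C[4]=5) = 5
step 6 = dur = max(L[6]=8, C[5]=3) = 8
step 7 = dur = C[6]=4 = 4
sum of known step durations = 46
dur[3] = total - known = 50 - 46 = 4
C[2] is the binding max in step 3, so C[2] = dur[3] = 4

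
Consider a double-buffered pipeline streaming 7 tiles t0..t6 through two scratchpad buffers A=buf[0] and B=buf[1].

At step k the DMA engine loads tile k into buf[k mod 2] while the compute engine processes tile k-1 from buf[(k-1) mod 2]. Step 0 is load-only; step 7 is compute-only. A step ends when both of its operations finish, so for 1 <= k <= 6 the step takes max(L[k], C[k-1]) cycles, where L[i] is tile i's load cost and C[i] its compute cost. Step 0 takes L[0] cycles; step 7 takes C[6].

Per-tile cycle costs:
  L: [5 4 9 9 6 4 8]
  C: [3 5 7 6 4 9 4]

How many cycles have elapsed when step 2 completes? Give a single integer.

  0. 5=5c; end=5; A:t0 B:-
  1. max(4,3)=4c; end=9; A:t0 B:t1
  2. max(9,5)=9c; end=18; A:t2 B:t1
  3. max(9,7)=9c; end=27; A:t2 B:t3
  4. max(6,6)=6c; end=33; A:t4 B:t3
  5. max(4,4)=4c; end=37; A:t4 B:t5
  6. max(8,9)=9c; end=46; A:t6 B:t5
  7. 4=4c; end=50; A:t6 B:t5

end_cycle[2] = 18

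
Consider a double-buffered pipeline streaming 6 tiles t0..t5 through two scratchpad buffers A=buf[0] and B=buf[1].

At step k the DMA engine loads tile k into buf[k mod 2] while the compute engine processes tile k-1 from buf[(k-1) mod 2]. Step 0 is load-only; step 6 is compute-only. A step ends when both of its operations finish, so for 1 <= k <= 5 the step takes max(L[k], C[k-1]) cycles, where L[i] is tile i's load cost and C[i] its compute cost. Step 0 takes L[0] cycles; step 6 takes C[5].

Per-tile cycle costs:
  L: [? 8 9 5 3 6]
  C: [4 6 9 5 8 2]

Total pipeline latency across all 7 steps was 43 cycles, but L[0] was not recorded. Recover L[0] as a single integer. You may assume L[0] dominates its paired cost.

L[0] = 2

step 0: dur = L[0]=? = L[0]  (unknown; binding)
step 1: dur = max(L[1]=8, C[0]=4) = 8
step 2: dur = max(L[2]=9, C[1]=6) = 9
step 3: dur = max(L[3]=5, C[2]=9) = 9
step 4: dur = max(L[4]=3, C[3]=5) = 5
step 5: dur = max(L[5]=6, C[4]=8) = 8
step 6: dur = C[5]=2 = 2
sum of known step durations = 41
dur[0] = total - known = 43 - 41 = 2
L[0] is the binding max in step 0, so L[0] = dur[0] = 2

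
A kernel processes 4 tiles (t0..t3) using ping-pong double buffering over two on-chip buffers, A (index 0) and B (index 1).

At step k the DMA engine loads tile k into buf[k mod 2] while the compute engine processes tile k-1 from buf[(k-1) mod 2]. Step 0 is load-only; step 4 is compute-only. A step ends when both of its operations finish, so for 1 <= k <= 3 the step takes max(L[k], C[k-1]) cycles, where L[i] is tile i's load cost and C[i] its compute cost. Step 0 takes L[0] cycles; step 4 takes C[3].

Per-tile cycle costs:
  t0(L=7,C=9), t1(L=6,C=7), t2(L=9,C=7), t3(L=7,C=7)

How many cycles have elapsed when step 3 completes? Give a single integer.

end_cycle[3] = 32

k=0 load=t0/7c comp=- wait=7 total=7
k=1 load=t1/6c comp=t0/9c wait=9 total=16
k=2 load=t2/9c comp=t1/7c wait=9 total=25
k=3 load=t3/7c comp=t2/7c wait=7 total=32
k=4 load=- comp=t3/7c wait=7 total=39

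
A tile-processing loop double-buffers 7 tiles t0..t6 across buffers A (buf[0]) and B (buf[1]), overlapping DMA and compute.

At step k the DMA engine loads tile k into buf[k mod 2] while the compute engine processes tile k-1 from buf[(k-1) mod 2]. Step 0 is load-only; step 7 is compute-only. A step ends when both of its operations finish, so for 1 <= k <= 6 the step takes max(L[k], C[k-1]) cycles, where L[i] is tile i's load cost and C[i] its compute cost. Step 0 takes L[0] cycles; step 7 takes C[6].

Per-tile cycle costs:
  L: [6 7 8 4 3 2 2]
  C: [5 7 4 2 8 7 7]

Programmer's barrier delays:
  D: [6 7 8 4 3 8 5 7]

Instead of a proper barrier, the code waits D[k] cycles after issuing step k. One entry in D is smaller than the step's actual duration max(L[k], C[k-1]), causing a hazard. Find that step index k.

hazard at step 6

k=0 barrier L[0]=6→6c, D[0]=6 ok
k=1 barrier max(L[1]=7,C[0]=5)→7c, D[1]=7 ok
k=2 barrier max(L[2]=8,C[1]=7)→8c, D[2]=8 ok
k=3 barrier max(L[3]=4,C[2]=4)→4c, D[3]=4 ok
k=4 barrier max(L[4]=3,C[3]=2)→3c, D[4]=3 ok
k=5 barrier max(L[5]=2,C[4]=8)→8c, D[5]=8 ok
k=6 barrier max(L[6]=2,C[5]=7)→7c, D[6]=5 SHORT
k=7 barrier C[6]=7→7c, D[7]=7 ok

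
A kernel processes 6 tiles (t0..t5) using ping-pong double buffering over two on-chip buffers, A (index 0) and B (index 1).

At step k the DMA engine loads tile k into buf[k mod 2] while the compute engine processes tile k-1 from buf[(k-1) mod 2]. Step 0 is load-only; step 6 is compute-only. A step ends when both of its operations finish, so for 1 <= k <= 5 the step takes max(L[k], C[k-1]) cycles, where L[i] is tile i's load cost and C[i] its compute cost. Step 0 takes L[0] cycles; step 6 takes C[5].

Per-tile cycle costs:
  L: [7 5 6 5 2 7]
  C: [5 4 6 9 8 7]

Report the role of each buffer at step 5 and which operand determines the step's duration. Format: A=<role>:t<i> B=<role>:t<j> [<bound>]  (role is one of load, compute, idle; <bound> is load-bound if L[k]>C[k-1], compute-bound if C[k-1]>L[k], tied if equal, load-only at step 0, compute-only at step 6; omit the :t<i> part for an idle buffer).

step 0: L[0]=7 → dur=7, Σ=7 | A=load:t0 B=idle [load-only]
step 1: L[1]=5 C[0]=5 → dur=5, Σ=12 | A=compute:t0 B=load:t1 [tied]
step 2: L[2]=6 C[1]=4 → dur=6, Σ=18 | A=load:t2 B=compute:t1 [load-bound]
step 3: L[3]=5 C[2]=6 → dur=6, Σ=24 | A=compute:t2 B=load:t3 [compute-bound]
step 4: L[4]=2 C[3]=9 → dur=9, Σ=33 | A=load:t4 B=compute:t3 [compute-bound]
step 5: L[5]=7 C[4]=8 → dur=8, Σ=41 | A=compute:t4 B=load:t5 [compute-bound]
step 6: C[5]=7 → dur=7, Σ=48 | A=idle B=compute:t5 [compute-only]

step 5: A=compute:t4 B=load:t5 [compute-bound]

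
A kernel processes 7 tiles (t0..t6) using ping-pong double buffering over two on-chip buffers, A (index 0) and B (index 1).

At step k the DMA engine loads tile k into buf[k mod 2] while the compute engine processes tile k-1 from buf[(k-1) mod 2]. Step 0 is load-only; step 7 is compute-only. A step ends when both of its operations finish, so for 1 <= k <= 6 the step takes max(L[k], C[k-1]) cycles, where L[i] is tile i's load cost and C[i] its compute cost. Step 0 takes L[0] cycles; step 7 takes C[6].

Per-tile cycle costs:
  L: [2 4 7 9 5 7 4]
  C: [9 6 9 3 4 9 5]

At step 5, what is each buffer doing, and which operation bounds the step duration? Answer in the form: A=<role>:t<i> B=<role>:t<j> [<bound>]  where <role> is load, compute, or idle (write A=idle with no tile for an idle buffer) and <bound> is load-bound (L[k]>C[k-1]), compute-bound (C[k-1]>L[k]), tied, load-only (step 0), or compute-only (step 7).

[0] DMA t0→A (2c) ∥ CU idle ⇒ 2c, clock 2
[1] DMA t1→B (4c) ∥ CU A:t0 (9c) ⇒ 9c, clock 11
[2] DMA t2→A (7c) ∥ CU B:t1 (6c) ⇒ 7c, clock 18
[3] DMA t3→B (9c) ∥ CU A:t2 (9c) ⇒ 9c, clock 27
[4] DMA t4→A (5c) ∥ CU B:t3 (3c) ⇒ 5c, clock 32
[5] DMA t5→B (7c) ∥ CU A:t4 (4c) ⇒ 7c, clock 39
[6] DMA t6→A (4c) ∥ CU B:t5 (9c) ⇒ 9c, clock 48
[7] DMA idle ∥ CU A:t6 (5c) ⇒ 5c, clock 53

step 5: A=compute:t4 B=load:t5 [load-bound]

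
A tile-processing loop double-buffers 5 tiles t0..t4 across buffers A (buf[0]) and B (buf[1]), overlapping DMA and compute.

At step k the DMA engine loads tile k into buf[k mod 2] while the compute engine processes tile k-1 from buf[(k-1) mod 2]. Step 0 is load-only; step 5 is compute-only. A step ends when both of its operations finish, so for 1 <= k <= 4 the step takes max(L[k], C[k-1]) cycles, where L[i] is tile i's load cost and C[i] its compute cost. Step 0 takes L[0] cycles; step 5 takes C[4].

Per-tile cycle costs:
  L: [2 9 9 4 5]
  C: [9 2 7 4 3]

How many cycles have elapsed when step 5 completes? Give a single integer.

end_cycle[5] = 35

step 0: L[0]=2 → dur=2, Σ=2 | A=load:t0 B=idle [load-only]
step 1: L[1]=9 C[0]=9 → dur=9, Σ=11 | A=compute:t0 B=load:t1 [tied]
step 2: L[2]=9 C[1]=2 → dur=9, Σ=20 | A=load:t2 B=compute:t1 [load-bound]
step 3: L[3]=4 C[2]=7 → dur=7, Σ=27 | A=compute:t2 B=load:t3 [compute-bound]
step 4: L[4]=5 C[3]=4 → dur=5, Σ=32 | A=load:t4 B=compute:t3 [load-bound]
step 5: C[4]=3 → dur=3, Σ=35 | A=compute:t4 B=idle [compute-only]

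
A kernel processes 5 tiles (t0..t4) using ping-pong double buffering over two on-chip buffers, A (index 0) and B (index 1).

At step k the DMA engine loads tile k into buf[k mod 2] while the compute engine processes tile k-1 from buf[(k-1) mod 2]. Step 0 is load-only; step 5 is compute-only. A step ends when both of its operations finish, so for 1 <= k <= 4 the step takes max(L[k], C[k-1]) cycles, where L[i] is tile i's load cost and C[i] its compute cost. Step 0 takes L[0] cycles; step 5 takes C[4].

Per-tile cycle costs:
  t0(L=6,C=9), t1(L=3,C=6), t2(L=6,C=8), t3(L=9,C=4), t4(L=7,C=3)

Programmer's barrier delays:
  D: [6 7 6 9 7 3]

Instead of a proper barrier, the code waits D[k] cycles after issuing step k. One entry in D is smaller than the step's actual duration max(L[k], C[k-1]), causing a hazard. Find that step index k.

hazard at step 1

k=0 barrier L[0]=6→6c, D[0]=6 ok
k=1 barrier max(L[1]=3,C[0]=9)→9c, D[1]=7 SHORT
k=2 barrier max(L[2]=6,C[1]=6)→6c, D[2]=6 ok
k=3 barrier max(L[3]=9,C[2]=8)→9c, D[3]=9 ok
k=4 barrier max(L[4]=7,C[3]=4)→7c, D[4]=7 ok
k=5 barrier C[4]=3→3c, D[5]=3 ok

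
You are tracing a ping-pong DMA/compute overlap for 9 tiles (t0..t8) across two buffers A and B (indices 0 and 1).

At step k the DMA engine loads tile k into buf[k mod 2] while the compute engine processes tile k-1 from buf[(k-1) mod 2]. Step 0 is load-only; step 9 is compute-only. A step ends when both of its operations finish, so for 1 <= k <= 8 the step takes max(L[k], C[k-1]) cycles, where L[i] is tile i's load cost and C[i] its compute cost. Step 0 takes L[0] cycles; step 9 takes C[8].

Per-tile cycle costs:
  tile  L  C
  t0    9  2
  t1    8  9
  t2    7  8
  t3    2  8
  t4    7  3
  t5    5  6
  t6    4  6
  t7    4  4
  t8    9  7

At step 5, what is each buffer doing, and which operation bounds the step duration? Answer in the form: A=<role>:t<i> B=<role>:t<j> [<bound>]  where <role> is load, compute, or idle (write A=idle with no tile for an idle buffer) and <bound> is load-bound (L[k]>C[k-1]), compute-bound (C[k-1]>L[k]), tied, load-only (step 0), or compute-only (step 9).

step 5: A=compute:t4 B=load:t5 [load-bound]

k=0 load=t0/9c comp=- wait=9 total=9
k=1 load=t1/8c comp=t0/2c wait=8 total=17
k=2 load=t2/7c comp=t1/9c wait=9 total=26
k=3 load=t3/2c comp=t2/8c wait=8 total=34
k=4 load=t4/7c comp=t3/8c wait=8 total=42
k=5 load=t5/5c comp=t4/3c wait=5 total=47
k=6 load=t6/4c comp=t5/6c wait=6 total=53
k=7 load=t7/4c comp=t6/6c wait=6 total=59
k=8 load=t8/9c comp=t7/4c wait=9 total=68
k=9 load=- comp=t8/7c wait=7 total=75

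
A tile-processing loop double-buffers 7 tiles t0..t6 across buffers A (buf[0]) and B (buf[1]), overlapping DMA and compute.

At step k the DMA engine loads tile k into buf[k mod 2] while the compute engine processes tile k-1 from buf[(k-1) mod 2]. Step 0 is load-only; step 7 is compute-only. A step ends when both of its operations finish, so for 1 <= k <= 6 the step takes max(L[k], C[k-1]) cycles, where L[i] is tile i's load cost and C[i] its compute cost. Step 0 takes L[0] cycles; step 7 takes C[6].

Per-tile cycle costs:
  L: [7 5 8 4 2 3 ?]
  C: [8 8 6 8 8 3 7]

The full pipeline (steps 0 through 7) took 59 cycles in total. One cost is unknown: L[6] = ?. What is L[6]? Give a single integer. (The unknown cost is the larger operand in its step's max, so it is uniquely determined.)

L[6] = 7

step 0 → dur = L[0]=7 = 7
step 1 → dur = max(L[1]=5, C[0]=8) = 8
step 2 → dur = max(L[2]=8, C[1]=8) = 8
step 3 → dur = max(L[3]=4, C[2]=6) = 6
step 4 → dur = max(L[4]=2, C[3]=8) = 8
step 5 → dur = max(L[5]=3, C[4]=8) = 8
step 6 → dur = max(L[6]=?, C[5]=3) = L[6]  (unknown; binding)
step 7 → dur = C[6]=7 = 7
sum of known step durations = 52
dur[6] = total - known = 59 - 52 = 7
L[6] is the binding max in step 6, so L[6] = dur[6] = 7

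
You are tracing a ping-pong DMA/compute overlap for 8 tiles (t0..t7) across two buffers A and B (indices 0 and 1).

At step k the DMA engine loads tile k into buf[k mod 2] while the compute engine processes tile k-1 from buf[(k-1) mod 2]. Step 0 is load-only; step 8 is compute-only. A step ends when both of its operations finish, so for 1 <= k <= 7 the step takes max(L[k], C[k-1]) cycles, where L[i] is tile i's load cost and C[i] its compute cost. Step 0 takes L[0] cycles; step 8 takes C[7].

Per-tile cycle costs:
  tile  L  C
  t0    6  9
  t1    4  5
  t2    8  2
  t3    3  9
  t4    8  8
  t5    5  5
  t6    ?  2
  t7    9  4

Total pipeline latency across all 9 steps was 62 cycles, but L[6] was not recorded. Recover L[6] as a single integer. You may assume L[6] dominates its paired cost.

step 0: dur = L[0]=6 = 6
step 1: dur = max(L[1]=4, C[0]=9) = 9
step 2: dur = max(L[2]=8, C[1]=5) = 8
step 3: dur = max(L[3]=3, C[2]=2) = 3
step 4: dur = max(L[4]=8, C[3]=9) = 9
step 5: dur = max(L[5]=5, C[4]=8) = 8
step 6: dur = max(L[6]=?, C[5]=5) = L[6]  (unknown; binding)
step 7: dur = max(L[7]=9, C[6]=2) = 9
step 8: dur = C[7]=4 = 4
sum of known step durations = 56
dur[6] = total - known = 62 - 56 = 6
L[6] is the binding max in step 6, so L[6] = dur[6] = 6

L[6] = 6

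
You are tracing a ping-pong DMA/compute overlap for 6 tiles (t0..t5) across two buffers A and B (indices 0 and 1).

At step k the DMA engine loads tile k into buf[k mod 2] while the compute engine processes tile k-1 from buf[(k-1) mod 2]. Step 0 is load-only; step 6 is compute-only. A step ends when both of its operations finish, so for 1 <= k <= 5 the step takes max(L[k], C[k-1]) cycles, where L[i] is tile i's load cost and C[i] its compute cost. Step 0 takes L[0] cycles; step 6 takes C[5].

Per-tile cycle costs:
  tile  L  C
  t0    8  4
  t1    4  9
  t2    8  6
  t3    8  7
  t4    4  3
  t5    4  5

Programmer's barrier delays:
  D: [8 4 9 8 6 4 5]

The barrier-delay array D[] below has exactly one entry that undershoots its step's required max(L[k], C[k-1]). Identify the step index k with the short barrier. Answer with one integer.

hazard at step 4

[0] required=L[0]=8=8 vs D=8 ok
[1] required=max(L[1]=4,C[0]=4)=4 vs D=4 ok
[2] required=max(L[2]=8,C[1]=9)=9 vs D=9 ok
[3] required=max(L[3]=8,C[2]=6)=8 vs D=8 ok
[4] required=max(L[4]=4,C[3]=7)=7 vs D=6 SHORT
[5] required=max(L[5]=4,C[4]=3)=4 vs D=4 ok
[6] required=C[5]=5=5 vs D=5 ok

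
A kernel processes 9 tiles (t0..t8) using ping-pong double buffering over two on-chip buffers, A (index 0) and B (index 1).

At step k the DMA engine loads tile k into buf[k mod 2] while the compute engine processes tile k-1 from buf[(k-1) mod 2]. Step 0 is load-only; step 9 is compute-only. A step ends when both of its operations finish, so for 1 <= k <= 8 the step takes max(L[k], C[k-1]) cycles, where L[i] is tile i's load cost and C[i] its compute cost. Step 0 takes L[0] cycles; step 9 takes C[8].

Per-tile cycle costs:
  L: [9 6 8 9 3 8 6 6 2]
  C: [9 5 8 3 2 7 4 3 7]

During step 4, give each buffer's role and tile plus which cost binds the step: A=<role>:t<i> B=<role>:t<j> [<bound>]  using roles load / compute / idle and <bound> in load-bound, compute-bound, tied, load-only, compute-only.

  0. 9=9c; end=9; A:t0 B:-
  1. max(6,9)=9c; end=18; A:t0 B:t1
  2. max(8,5)=8c; end=26; A:t2 B:t1
  3. max(9,8)=9c; end=35; A:t2 B:t3
  4. max(3,3)=3c; end=38; A:t4 B:t3
  5. max(8,2)=8c; end=46; A:t4 B:t5
  6. max(6,7)=7c; end=53; A:t6 B:t5
  7. max(6,4)=6c; end=59; A:t6 B:t7
  8. max(2,3)=3c; end=62; A:t8 B:t7
  9. 7=7c; end=69; A:t8 B:t7

step 4: A=load:t4 B=compute:t3 [tied]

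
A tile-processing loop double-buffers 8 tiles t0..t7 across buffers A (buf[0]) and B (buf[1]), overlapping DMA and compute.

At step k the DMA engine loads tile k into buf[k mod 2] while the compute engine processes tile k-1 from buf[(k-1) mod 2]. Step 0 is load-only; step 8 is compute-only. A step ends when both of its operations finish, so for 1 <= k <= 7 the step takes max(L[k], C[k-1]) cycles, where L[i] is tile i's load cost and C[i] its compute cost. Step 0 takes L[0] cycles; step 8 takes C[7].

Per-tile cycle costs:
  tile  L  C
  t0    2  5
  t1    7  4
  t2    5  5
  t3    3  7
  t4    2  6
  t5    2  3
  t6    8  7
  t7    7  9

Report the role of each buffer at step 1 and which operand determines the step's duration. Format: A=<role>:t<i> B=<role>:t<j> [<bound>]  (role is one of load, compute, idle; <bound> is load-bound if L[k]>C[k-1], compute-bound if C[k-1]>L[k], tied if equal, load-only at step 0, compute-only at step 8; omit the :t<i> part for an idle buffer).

step 1: A=compute:t0 B=load:t1 [load-bound]

step 0: L[0]=2 → dur=2, Σ=2 | A=load:t0 B=idle [load-only]
step 1: L[1]=7 C[0]=5 → dur=7, Σ=9 | A=compute:t0 B=load:t1 [load-bound]
step 2: L[2]=5 C[1]=4 → dur=5, Σ=14 | A=load:t2 B=compute:t1 [load-bound]
step 3: L[3]=3 C[2]=5 → dur=5, Σ=19 | A=compute:t2 B=load:t3 [compute-bound]
step 4: L[4]=2 C[3]=7 → dur=7, Σ=26 | A=load:t4 B=compute:t3 [compute-bound]
step 5: L[5]=2 C[4]=6 → dur=6, Σ=32 | A=compute:t4 B=load:t5 [compute-bound]
step 6: L[6]=8 C[5]=3 → dur=8, Σ=40 | A=load:t6 B=compute:t5 [load-bound]
step 7: L[7]=7 C[6]=7 → dur=7, Σ=47 | A=compute:t6 B=load:t7 [tied]
step 8: C[7]=9 → dur=9, Σ=56 | A=idle B=compute:t7 [compute-only]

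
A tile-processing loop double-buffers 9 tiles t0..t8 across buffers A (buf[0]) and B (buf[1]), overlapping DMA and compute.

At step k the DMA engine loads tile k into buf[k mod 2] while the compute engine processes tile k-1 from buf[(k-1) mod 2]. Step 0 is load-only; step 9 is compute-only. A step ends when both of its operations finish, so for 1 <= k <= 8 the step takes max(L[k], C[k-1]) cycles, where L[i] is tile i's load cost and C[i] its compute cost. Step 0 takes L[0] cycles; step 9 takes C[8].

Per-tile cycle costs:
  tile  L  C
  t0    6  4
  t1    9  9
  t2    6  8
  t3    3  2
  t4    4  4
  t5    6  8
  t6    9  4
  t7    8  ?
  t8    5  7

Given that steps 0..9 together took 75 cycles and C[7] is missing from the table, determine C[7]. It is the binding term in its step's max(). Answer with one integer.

C[7] = 9

step 0 → dur = L[0]=6 = 6
step 1 → dur = max(L[1]=9, C[0]=4) = 9
step 2 → dur = max(L[2]=6, C[1]=9) = 9
step 3 → dur = max(L[3]=3, C[2]=8) = 8
step 4 → dur = max(L[4]=4, C[3]=2) = 4
step 5 → dur = max(L[5]=6, C[4]=4) = 6
step 6 → dur = max(L[6]=9, C[5]=8) = 9
step 7 → dur = max(L[7]=8, C[6]=4) = 8
step 8 → dur = max(L[8]=5, C[7]=?) = C[7]  (unknown; binding)
step 9 → dur = C[8]=7 = 7
sum of known step durations = 66
dur[8] = total - known = 75 - 66 = 9
C[7] is the binding max in step 8, so C[7] = dur[8] = 9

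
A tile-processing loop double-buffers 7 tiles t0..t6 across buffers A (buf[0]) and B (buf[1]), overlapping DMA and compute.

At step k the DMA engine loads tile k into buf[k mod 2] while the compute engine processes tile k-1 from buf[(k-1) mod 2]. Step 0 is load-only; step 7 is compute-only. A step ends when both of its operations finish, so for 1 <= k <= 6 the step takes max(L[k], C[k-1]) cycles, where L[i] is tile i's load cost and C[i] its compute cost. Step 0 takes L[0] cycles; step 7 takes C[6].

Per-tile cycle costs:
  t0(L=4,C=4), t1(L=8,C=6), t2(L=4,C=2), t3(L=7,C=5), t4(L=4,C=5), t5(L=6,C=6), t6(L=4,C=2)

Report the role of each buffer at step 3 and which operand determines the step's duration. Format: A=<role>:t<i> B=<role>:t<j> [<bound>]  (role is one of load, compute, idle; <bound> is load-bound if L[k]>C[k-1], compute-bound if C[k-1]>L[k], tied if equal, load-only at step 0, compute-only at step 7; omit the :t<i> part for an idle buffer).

k=0 load=t0/4c comp=- wait=4 total=4
k=1 load=t1/8c comp=t0/4c wait=8 total=12
k=2 load=t2/4c comp=t1/6c wait=6 total=18
k=3 load=t3/7c comp=t2/2c wait=7 total=25
k=4 load=t4/4c comp=t3/5c wait=5 total=30
k=5 load=t5/6c comp=t4/5c wait=6 total=36
k=6 load=t6/4c comp=t5/6c wait=6 total=42
k=7 load=- comp=t6/2c wait=2 total=44

step 3: A=compute:t2 B=load:t3 [load-bound]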